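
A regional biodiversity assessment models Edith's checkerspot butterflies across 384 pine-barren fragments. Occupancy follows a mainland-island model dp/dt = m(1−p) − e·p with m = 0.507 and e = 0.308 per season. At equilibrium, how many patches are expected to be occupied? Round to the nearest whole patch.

239

p* = m/(m+e) = 0.507/0.8150 = 0.6221.
Expected occupied patches = N × p* = 384 × 0.6221 = 238.88 ≈ 239.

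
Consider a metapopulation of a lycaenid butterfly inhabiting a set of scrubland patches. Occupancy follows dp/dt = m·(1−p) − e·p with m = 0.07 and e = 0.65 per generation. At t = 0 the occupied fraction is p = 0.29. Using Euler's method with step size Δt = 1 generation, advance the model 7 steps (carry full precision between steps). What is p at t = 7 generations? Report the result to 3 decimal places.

Update rule: p ← p + [m·(1−p) − e·p]·Δt with Δt = 1.
t = 1: p = 0.29000 + (-0.13880) = 0.15120
t = 2: p = 0.15120 + (-0.03886) = 0.11234
t = 3: p = 0.11234 + (-0.01088) = 0.10145
t = 4: p = 0.10145 + (-0.00305) = 0.09841
t = 5: p = 0.09841 + (-0.00085) = 0.09755
t = 6: p = 0.09755 + (-0.00024) = 0.09732
t = 7: p = 0.09732 + (-0.00007) = 0.09725

0.097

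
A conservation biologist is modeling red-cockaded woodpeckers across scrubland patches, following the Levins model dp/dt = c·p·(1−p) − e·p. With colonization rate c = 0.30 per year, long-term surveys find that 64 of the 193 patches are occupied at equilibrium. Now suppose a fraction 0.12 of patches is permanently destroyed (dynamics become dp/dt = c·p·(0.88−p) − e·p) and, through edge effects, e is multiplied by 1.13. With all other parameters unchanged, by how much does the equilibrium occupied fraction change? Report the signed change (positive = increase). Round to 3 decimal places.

Observed p* = 64/193 = 0.33161.
Balance c(1−p*) = e gives e = 0.30×(1 − 0.33161) = 0.20052.
New p* = 0.88 − e/c = 0.88 − 0.22659/0.30000 = 0.12470.
Δp* = 0.12470 − 0.33161 = -0.20691.

-0.207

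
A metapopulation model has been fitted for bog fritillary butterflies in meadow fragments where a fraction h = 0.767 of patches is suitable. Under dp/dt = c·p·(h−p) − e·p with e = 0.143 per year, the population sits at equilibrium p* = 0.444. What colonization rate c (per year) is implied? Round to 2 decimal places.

At equilibrium c(h−p*) = e, so c = e/(h−p*).
c = 0.143/(0.767 − 0.444) = 0.143/0.3230 = 0.4427.

0.44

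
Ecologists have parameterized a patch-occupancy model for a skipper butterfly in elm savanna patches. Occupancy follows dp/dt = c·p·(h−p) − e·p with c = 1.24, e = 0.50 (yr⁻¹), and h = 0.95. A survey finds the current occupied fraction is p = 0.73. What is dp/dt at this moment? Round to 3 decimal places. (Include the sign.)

Colonization term: c·p·(h−p) = 1.24×0.73×0.2200 = 0.19914.
Extinction term: e·p = 0.36500.
dp/dt = 0.19914 − 0.36500 = -0.16586.

-0.166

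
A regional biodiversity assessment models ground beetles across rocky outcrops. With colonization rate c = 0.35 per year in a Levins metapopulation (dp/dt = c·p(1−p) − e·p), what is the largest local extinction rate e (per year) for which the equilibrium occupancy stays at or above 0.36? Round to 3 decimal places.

0.224

1 − e/c ≥ 0.36 ⇒ e ≤ c(1 − 0.36) = 0.35 × 0.6400.
e_max = 0.2240.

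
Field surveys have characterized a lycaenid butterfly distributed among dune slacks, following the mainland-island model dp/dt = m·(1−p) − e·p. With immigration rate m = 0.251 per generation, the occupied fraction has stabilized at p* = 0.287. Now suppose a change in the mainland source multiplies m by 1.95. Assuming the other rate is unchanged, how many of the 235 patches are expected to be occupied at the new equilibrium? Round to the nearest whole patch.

103

Balance m(1−p*) = e·p* gives e = m(1−p*)/p* = 0.251×0.71300/0.28700 = 0.62356.
New p* = m/(m+e) = 0.48945/(0.48945+0.62356) = 0.43975.
Expected occupied = 235 × 0.43975 = 103.34 ≈ 103.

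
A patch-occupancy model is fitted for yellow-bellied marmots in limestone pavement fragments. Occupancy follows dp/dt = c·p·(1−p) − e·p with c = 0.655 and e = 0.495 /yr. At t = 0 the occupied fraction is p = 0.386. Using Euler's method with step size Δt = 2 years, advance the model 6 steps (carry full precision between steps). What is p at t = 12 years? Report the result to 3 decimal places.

0.252

Update rule: p ← p + [c·p·(1−p) − e·p]·Δt with Δt = 2.
p: 0.38600 → 0.31434  (Δp = -0.07166)
p: 0.31434 → 0.28549  (Δp = -0.02885)
p: 0.28549 → 0.27007  (Δp = -0.01541)
p: 0.27007 → 0.26095  (Δp = -0.00913)
p: 0.26095 → 0.25525  (Δp = -0.00570)
p: 0.25525 → 0.25158  (Δp = -0.00367)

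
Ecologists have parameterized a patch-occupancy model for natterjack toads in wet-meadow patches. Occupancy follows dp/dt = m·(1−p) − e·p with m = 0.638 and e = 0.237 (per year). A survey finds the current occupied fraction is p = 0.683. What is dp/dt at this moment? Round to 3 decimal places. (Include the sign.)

Colonization term: m·(1−p) = 0.638×0.3170 = 0.20225.
Extinction term: e·p = 0.16187.
dp/dt = 0.20225 − 0.16187 = 0.04037.

0.040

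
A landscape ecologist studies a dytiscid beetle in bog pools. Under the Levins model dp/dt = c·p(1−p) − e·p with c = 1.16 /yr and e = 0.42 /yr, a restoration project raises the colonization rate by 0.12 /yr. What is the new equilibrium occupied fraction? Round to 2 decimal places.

Before: p* = 1 − 0.42/1.16 = 0.6379.
After the change, c = 1.28, e = 0.42, so p* = 1 − 0.42/1.28 = 0.6719.

0.67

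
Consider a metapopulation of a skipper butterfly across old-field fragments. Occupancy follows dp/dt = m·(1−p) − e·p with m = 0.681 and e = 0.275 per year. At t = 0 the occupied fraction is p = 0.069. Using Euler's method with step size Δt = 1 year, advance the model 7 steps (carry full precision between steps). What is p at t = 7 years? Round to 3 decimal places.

0.712

Update rule: p ← p + [m·(1−p) − e·p]·Δt with Δt = 1.
p: 0.06900 → 0.68404  (Δp = +0.61504)
p: 0.68404 → 0.71110  (Δp = +0.02706)
p: 0.71110 → 0.71229  (Δp = +0.00119)
p: 0.71229 → 0.71234  (Δp = +0.00005)
p: 0.71234 → 0.71234  (Δp = +0.00000)
p: 0.71234 → 0.71234  (Δp = +0.00000)
p: 0.71234 → 0.71234  (Δp = +0.00000)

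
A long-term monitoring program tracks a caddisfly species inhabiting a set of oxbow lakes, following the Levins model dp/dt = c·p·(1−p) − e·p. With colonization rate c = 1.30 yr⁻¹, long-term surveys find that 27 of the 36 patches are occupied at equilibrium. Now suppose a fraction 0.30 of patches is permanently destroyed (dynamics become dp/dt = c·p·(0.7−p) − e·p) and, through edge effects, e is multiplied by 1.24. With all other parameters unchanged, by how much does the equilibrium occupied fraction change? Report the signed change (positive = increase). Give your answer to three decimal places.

-0.360

Observed p* = 27/36 = 0.75000.
Balance c(1−p*) = e gives e = 1.30×(1 − 0.75000) = 0.32500.
New p* = 0.7 − e/c = 0.7 − 0.40300/1.30000 = 0.39000.
Δp* = 0.39000 − 0.75000 = -0.36000.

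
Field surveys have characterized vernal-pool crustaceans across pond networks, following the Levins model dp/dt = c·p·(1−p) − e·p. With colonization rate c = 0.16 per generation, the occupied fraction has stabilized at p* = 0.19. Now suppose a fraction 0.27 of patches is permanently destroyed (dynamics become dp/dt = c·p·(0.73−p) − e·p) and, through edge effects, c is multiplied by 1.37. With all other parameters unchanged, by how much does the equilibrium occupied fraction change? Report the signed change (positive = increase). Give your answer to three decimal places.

Balance c(1−p*) = e gives e = 0.16×(1 − 0.19000) = 0.12960.
New p* = 0.73 − e/c = 0.73 − 0.12960/0.21920 = 0.13876.
Δp* = 0.13876 − 0.19000 = -0.05124.

-0.051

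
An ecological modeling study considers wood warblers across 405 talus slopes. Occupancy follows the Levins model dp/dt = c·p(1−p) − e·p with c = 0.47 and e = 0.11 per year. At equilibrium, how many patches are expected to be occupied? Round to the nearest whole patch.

310

p* = 1 − e/c = 1 − 0.11/0.47 = 0.7660.
Expected occupied patches = N × p* = 405 × 0.7660 = 310.21 ≈ 310.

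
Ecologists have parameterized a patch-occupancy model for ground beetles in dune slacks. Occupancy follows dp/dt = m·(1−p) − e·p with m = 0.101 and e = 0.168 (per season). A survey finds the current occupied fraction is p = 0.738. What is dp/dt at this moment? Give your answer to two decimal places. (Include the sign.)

-0.10

Colonization term: m·(1−p) = 0.101×0.2620 = 0.02646.
Extinction term: e·p = 0.12398.
dp/dt = 0.02646 − 0.12398 = -0.09752.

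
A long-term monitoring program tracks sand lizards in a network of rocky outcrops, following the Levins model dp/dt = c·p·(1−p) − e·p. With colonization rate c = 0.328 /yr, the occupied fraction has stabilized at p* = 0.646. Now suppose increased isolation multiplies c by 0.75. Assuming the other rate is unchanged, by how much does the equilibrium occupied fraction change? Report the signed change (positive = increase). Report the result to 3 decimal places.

-0.118

Balance c(1−p*) = e gives e = 0.328×(1 − 0.64600) = 0.11611.
New p* = 1 − e/c = 1 − 0.11611/0.24600 = 0.52801.
Δp* = 0.52801 − 0.64600 = -0.11799.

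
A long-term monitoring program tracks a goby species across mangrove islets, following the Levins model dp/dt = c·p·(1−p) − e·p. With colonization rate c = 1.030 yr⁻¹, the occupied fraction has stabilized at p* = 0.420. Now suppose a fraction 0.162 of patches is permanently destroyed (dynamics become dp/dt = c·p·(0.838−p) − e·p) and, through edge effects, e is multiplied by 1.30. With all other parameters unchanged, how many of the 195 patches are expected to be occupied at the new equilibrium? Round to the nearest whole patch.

Balance c(1−p*) = e gives e = 1.030×(1 − 0.42000) = 0.59740.
New p* = 0.838 − e/c = 0.838 − 0.77662/1.03000 = 0.08400.
Expected occupied = 195 × 0.08400 = 16.38 ≈ 16.

16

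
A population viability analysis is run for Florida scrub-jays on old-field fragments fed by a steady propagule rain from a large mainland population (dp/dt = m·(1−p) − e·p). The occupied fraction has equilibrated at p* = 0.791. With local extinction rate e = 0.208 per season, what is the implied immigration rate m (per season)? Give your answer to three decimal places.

0.787

At equilibrium m(1−p*) = e·p*, so m = e·p*/(1−p*).
m = 0.208 × 0.791 / 0.2090 = 0.1645/0.2090 = 0.7872.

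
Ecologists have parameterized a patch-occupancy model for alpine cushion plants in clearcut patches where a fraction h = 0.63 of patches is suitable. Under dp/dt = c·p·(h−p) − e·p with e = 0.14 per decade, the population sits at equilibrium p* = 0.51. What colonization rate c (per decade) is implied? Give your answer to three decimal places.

At equilibrium c(h−p*) = e, so c = e/(h−p*).
c = 0.14/(0.63 − 0.51) = 0.14/0.1200 = 1.1667.

1.167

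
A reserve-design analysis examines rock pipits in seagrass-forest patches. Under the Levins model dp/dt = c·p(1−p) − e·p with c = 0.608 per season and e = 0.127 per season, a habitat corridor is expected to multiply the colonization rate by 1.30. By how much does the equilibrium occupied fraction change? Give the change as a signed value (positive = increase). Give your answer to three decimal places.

0.048

Before: p* = 1 − 0.127/0.608 = 0.7911.
After the change, c = 0.7904, e = 0.127, so p* = 1 − 0.127/0.7904 = 0.8393.
Δp* = 0.8393 − 0.7911 = +0.0482.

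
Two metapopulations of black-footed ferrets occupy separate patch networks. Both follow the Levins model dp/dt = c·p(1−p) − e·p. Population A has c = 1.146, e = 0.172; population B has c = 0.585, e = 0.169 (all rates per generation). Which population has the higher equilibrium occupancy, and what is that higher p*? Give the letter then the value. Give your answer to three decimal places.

A: p*_A = 1 − 0.172/1.146 = 0.8499.
B: p*_B = 1 − 0.169/0.585 = 0.7111.
A is higher at 0.8499.

A, 0.850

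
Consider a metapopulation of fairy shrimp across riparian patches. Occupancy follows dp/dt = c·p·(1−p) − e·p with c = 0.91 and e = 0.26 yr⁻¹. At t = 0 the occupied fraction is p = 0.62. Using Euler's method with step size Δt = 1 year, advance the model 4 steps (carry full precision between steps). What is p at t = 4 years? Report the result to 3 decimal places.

Update rule: p ← p + [c·p·(1−p) − e·p]·Δt with Δt = 1.
t = 1: p = 0.62000 + (+0.05320) = 0.67320
t = 2: p = 0.67320 + (+0.02517) = 0.69837
t = 3: p = 0.69837 + (+0.01012) = 0.70848
t = 4: p = 0.70848 + (+0.00374) = 0.71222

0.712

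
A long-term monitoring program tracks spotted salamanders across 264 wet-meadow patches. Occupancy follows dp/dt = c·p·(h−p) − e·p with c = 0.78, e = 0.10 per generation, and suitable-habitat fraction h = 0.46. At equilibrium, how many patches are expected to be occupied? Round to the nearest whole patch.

88

p* = h − e/c = 0.46 − 0.1282 = 0.3318.
Expected occupied patches = N × p* = 264 × 0.3318 = 87.59 ≈ 88.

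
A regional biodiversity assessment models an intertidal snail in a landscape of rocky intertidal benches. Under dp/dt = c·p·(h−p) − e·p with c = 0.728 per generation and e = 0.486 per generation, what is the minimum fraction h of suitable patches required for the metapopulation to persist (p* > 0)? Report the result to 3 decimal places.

p* = h − e/c is positive only when h > e/c.
h_min = e/c = 0.486/0.728 = 0.6676.

0.668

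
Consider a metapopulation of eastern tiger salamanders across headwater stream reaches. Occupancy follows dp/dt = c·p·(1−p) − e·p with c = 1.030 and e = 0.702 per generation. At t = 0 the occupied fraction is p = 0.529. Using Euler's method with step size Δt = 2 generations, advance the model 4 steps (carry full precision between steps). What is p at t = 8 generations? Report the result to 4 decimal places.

Update rule: p ← p + [c·p·(1−p) − e·p]·Δt with Δt = 2.
t = 2: p = 0.52900 + (-0.22945) = 0.29955
t = 4: p = 0.29955 + (+0.01166) = 0.31121
t = 6: p = 0.31121 + (+0.00464) = 0.31585
t = 8: p = 0.31585 + (+0.00169) = 0.31754

0.3175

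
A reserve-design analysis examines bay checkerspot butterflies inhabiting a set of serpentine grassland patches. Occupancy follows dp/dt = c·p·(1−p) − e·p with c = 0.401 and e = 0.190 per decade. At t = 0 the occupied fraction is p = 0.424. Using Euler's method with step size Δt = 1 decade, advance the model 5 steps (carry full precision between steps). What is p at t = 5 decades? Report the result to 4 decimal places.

Update rule: p ← p + [c·p·(1−p) − e·p]·Δt with Δt = 1.
  1  |  dp/dt·Δt = +0.017374  |  p_1 = 0.441374
  2  |  dp/dt·Δt = +0.015011  |  p_2 = 0.456385
  3  |  dp/dt·Δt = +0.012774  |  p_3 = 0.469159
  4  |  dp/dt·Δt = +0.010728  |  p_4 = 0.479887
  5  |  dp/dt·Δt = +0.008909  |  p_5 = 0.488796

0.4888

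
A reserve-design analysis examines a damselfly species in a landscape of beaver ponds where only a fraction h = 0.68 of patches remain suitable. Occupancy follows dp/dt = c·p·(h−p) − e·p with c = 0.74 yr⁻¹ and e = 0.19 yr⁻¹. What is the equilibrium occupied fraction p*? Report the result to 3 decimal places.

Setting dp/dt = 0 and dividing by p* gives c·(h−p*) = e.
So p* = h − e/c = 0.68 − 0.19/0.74 = 0.68 − 0.2568 = 0.4232.

0.423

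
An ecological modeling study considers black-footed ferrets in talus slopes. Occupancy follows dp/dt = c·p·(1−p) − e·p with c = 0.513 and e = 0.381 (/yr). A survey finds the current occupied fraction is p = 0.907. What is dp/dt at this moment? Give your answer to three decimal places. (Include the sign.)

-0.302

Colonization term: c·p·(1−p) = 0.513×0.907×0.0930 = 0.04327.
Extinction term: e·p = 0.34557.
dp/dt = 0.04327 − 0.34557 = -0.30229.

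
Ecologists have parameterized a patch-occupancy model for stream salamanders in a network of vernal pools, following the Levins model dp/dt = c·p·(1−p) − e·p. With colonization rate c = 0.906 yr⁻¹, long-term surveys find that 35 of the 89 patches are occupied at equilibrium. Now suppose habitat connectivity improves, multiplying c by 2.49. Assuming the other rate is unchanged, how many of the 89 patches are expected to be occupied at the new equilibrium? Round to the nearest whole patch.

Observed p* = 35/89 = 0.39326.
Balance c(1−p*) = e gives e = 0.906×(1 − 0.39326) = 0.54971.
New p* = 1 − e/c = 1 − 0.54971/2.25594 = 0.75633.
Expected occupied = 89 × 0.75633 = 67.31 ≈ 67.

67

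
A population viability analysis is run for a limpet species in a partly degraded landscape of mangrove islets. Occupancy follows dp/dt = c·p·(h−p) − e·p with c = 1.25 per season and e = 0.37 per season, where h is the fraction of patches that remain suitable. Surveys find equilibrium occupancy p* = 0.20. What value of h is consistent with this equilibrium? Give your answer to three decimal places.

0.496

At equilibrium c(h−p*) = e, so h = p* + e/c.
h = 0.20 + 0.37/1.25 = 0.20 + 0.2960 = 0.4960.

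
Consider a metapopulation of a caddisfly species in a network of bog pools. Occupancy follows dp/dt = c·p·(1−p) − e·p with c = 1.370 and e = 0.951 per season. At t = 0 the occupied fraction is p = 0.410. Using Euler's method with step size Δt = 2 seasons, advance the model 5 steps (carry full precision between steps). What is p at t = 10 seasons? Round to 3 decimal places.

0.306

Update rule: p ← p + [c·p·(1−p) − e·p]·Δt with Δt = 2.
  1  |  dp/dt·Δt = -0.117014  |  p_1 = 0.292986
  2  |  dp/dt·Δt = +0.010318  |  p_2 = 0.303304
  3  |  dp/dt·Δt = +0.002107  |  p_3 = 0.305411
  4  |  dp/dt·Δt = +0.000358  |  p_4 = 0.305770
  5  |  dp/dt·Δt = +0.000059  |  p_5 = 0.305828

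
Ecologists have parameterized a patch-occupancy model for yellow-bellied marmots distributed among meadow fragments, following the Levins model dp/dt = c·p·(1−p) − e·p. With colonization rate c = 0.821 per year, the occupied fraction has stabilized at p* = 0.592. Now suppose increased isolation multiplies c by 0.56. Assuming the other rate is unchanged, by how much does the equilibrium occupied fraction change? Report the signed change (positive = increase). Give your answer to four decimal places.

-0.3206

Balance c(1−p*) = e gives e = 0.821×(1 − 0.59200) = 0.33497.
New p* = 1 − e/c = 1 − 0.33497/0.45976 = 0.27142.
Δp* = 0.27142 − 0.59200 = -0.32058.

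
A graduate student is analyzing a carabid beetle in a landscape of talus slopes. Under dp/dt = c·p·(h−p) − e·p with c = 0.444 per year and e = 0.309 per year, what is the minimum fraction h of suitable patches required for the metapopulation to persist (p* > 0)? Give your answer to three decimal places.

p* = h − e/c is positive only when h > e/c.
h_min = e/c = 0.309/0.444 = 0.6959.

0.696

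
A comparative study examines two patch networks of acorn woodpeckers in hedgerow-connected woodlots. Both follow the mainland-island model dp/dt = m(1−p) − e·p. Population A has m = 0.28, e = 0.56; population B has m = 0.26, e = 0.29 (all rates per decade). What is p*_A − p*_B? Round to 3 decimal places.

A: p*_A = m/(m+e) = 0.28/0.8400 = 0.3333.
B: p*_B = 0.26/0.5500 = 0.4727.
p*_A − p*_B = 0.3333 − 0.4727 = -0.1394.

-0.139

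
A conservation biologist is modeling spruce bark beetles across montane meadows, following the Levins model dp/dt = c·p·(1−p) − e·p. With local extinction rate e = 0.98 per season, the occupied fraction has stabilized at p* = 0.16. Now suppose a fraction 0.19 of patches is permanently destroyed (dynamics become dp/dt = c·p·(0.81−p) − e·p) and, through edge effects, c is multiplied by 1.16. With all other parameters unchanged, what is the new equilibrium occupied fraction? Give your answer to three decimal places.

Balance c(1−p*) = e gives c = e/(1 − 0.16000) = 0.98/0.84000 = 1.16667.
New p* = 0.81 − e/c = 0.81 − 0.98000/1.35334 = 0.08587.

0.086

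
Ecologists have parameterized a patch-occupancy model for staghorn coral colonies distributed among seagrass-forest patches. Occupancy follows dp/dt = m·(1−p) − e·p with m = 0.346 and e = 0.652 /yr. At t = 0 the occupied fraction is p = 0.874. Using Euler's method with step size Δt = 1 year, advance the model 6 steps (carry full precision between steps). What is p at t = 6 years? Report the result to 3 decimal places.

Update rule: p ← p + [m·(1−p) − e·p]·Δt with Δt = 1.
p: 0.87400 → 0.34775  (Δp = -0.52625)
p: 0.34775 → 0.34670  (Δp = -0.00105)
p: 0.34670 → 0.34669  (Δp = -0.00000)
p: 0.34669 → 0.34669  (Δp = -0.00000)
p: 0.34669 → 0.34669  (Δp = -0.00000)
p: 0.34669 → 0.34669  (Δp = -0.00000)

0.347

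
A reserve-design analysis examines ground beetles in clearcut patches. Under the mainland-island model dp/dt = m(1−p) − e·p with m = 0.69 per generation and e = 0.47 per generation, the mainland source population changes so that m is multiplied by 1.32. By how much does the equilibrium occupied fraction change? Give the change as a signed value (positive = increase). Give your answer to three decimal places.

Before: p* = 0.69/(0.69+0.47) = 0.5948.
After: m = 0.9108, e = 0.47; p* = 0.9108/1.3808 = 0.6596.
Δp* = 0.6596 − 0.5948 = +0.0648.

0.065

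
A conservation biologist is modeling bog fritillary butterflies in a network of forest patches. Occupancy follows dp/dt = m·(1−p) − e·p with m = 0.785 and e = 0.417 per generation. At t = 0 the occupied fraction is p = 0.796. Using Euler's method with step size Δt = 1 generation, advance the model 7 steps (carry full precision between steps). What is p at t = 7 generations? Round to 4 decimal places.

Update rule: p ← p + [m·(1−p) − e·p]·Δt with Δt = 1.
  1  |  dp/dt·Δt = -0.171792  |  p_1 = 0.624208
  2  |  dp/dt·Δt = +0.034702  |  p_2 = 0.658910
  3  |  dp/dt·Δt = -0.007010  |  p_3 = 0.651900
  4  |  dp/dt·Δt = +0.001416  |  p_4 = 0.653316
  5  |  dp/dt·Δt = -0.000286  |  p_5 = 0.653030
  6  |  dp/dt·Δt = +0.000058  |  p_6 = 0.653088
  7  |  dp/dt·Δt = -0.000012  |  p_7 = 0.653076

0.6531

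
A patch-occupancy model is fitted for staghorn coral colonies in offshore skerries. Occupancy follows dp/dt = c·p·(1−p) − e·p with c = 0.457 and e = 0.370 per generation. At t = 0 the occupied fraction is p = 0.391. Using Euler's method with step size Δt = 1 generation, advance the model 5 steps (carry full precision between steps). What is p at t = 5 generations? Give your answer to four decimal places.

Update rule: p ← p + [c·p·(1−p) − e·p]·Δt with Δt = 1.
step 1: Δp = -0.03585, p = 0.35515
step 2: Δp = -0.02674, p = 0.32841
step 3: Δp = -0.02072, p = 0.30769
step 4: Δp = -0.01650, p = 0.29119
step 5: Δp = -0.01342, p = 0.27778

0.2778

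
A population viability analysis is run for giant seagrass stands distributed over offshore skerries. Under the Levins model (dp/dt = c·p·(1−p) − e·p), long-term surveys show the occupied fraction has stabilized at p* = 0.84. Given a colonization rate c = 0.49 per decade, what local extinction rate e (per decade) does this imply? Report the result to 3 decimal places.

0.078

At equilibrium c(1−p*) = e.
e = 0.49 × (1 − 0.84) = 0.49 × 0.1600 = 0.0784.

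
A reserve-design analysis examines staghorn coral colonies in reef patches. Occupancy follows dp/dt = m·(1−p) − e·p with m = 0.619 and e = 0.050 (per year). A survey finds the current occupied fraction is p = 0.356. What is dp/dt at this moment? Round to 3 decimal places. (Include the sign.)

Colonization term: m·(1−p) = 0.619×0.6440 = 0.39864.
Extinction term: e·p = 0.01780.
dp/dt = 0.39864 − 0.01780 = 0.38084.

0.381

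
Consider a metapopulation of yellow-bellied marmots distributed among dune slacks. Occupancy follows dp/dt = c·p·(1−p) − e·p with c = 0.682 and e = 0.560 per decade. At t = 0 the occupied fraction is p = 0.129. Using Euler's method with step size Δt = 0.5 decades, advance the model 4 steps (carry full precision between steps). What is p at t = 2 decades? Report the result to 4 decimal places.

0.1374

Update rule: p ← p + [c·p·(1−p) − e·p]·Δt with Δt = 0.5.
step 1: Δp = +0.00219, p = 0.13119
step 2: Δp = +0.00213, p = 0.13333
step 3: Δp = +0.00207, p = 0.13540
step 4: Δp = +0.00201, p = 0.13741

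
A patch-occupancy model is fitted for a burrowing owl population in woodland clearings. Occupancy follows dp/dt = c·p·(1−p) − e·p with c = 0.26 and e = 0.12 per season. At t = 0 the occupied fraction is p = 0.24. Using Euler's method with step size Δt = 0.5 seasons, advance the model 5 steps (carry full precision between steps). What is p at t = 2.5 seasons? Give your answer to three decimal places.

0.287

Update rule: p ← p + [c·p·(1−p) − e·p]·Δt with Δt = 0.5.
t = 0.5: p = 0.24000 + (+0.00931) = 0.24931
t = 1: p = 0.24931 + (+0.00937) = 0.25868
t = 1.5: p = 0.25868 + (+0.00941) = 0.26809
t = 2: p = 0.26809 + (+0.00942) = 0.27752
t = 2.5: p = 0.27752 + (+0.00941) = 0.28693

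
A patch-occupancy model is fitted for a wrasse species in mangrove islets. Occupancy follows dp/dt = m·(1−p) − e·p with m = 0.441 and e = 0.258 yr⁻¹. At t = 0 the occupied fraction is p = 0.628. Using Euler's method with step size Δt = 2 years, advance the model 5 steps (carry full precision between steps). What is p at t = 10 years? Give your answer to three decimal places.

0.631

Update rule: p ← p + [m·(1−p) − e·p]·Δt with Δt = 2.
  1  |  dp/dt·Δt = +0.004056  |  p_1 = 0.632056
  2  |  dp/dt·Δt = -0.001614  |  p_2 = 0.630442
  3  |  dp/dt·Δt = +0.000642  |  p_3 = 0.631084
  4  |  dp/dt·Δt = -0.000256  |  p_4 = 0.630828
  5  |  dp/dt·Δt = +0.000102  |  p_5 = 0.630930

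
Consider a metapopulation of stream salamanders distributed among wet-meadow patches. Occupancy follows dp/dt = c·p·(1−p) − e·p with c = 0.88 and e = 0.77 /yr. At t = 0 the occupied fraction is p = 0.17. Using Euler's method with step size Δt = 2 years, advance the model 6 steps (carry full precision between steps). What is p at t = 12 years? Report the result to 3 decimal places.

Update rule: p ← p + [c·p·(1−p) − e·p]·Δt with Δt = 2.
step 1: Δp = -0.01346, p = 0.15654
step 2: Δp = -0.00869, p = 0.14785
step 3: Δp = -0.00595, p = 0.14190
step 4: Δp = -0.00422, p = 0.13768
step 5: Δp = -0.00307, p = 0.13461
step 6: Δp = -0.00228, p = 0.13233

0.132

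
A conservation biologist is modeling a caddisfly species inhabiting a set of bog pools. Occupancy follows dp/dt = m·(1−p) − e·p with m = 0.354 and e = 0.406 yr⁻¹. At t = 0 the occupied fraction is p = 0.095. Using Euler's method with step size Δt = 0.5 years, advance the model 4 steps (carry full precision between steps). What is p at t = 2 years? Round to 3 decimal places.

0.411

Update rule: p ← p + [m·(1−p) − e·p]·Δt with Δt = 0.5.
step 1: Δp = +0.14090, p = 0.23590
step 2: Δp = +0.08736, p = 0.32326
step 3: Δp = +0.05416, p = 0.37742
step 4: Δp = +0.03358, p = 0.41100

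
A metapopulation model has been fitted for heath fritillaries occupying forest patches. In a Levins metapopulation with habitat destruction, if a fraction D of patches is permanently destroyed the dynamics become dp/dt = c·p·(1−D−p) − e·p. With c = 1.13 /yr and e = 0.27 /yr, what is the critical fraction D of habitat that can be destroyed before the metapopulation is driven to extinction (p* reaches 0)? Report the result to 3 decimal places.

0.761

The nontrivial equilibrium is p* = (1−D) − e/c; extinction occurs when this hits zero.
So D_crit = 1 − e/c = 1 − 0.27/1.13 = 1 − 0.2389 = 0.7611.
Note this equals the original equilibrium occupancy — the Levins extinction-debt result.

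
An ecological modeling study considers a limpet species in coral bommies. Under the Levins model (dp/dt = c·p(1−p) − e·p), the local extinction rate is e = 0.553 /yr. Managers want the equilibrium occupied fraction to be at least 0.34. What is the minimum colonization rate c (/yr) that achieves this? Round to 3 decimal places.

0.838

p* = 1 − e/c ≥ 0.34 requires e/c ≤ 0.6600, i.e. c ≥ e/0.6600.
c_min = 0.553/0.6600 = 0.8379.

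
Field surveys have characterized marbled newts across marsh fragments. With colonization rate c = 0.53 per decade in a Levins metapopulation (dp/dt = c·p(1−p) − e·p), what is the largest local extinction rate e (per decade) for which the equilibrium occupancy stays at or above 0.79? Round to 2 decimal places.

0.11

1 − e/c ≥ 0.79 ⇒ e ≤ c(1 − 0.79) = 0.53 × 0.2100.
e_max = 0.1113.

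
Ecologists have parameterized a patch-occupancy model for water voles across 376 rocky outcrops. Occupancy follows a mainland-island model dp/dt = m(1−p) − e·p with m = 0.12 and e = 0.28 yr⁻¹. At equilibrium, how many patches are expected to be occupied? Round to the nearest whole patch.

p* = m/(m+e) = 0.12/0.4000 = 0.3000.
Expected occupied patches = N × p* = 376 × 0.3000 = 112.80 ≈ 113.

113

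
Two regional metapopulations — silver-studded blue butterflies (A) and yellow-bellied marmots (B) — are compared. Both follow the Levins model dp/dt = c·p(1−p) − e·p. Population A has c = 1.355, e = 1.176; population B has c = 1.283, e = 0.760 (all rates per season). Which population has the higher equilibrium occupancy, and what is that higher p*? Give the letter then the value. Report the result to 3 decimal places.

A: p*_A = 1 − 1.176/1.355 = 0.1321.
B: p*_B = 1 − 0.760/1.283 = 0.4076.
B is higher at 0.4076.

B, 0.408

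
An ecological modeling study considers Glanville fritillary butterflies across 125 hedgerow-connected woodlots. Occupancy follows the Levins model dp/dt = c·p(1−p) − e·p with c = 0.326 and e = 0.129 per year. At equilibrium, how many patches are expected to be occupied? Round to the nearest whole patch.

p* = 1 − e/c = 1 − 0.129/0.326 = 0.6043.
Expected occupied patches = N × p* = 125 × 0.6043 = 75.54 ≈ 76.

76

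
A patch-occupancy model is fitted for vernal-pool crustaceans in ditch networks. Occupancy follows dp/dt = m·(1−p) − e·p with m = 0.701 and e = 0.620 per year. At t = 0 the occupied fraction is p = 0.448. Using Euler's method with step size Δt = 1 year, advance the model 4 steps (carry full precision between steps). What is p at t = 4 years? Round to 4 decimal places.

0.5298

Update rule: p ← p + [m·(1−p) − e·p]·Δt with Δt = 1.
  1  |  dp/dt·Δt = +0.109192  |  p_1 = 0.557192
  2  |  dp/dt·Δt = -0.035051  |  p_2 = 0.522141
  3  |  dp/dt·Δt = +0.011251  |  p_3 = 0.533393
  4  |  dp/dt·Δt = -0.003612  |  p_4 = 0.529781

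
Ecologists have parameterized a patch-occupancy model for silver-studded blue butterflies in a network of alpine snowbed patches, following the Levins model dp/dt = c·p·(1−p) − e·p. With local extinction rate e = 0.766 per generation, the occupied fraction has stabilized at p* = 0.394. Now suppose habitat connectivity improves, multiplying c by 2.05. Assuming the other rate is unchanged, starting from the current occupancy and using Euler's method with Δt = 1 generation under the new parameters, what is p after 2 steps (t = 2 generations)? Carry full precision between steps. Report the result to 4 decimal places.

0.6989

Balance c(1−p*) = e gives c = e/(1 − 0.39400) = 0.766/0.60600 = 1.26403.
Starting from p₀ = 0.39400; update p ← p + (dp/dt)·Δt with the new parameters.
step 1: Δp = +0.31689, p = 0.71089
step 2: Δp = -0.01198, p = 0.69891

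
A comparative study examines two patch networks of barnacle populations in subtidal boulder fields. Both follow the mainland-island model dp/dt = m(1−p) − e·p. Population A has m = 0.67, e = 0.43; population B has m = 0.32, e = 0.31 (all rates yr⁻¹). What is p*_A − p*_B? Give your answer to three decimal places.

0.101

A: p*_A = m/(m+e) = 0.67/1.1000 = 0.6091.
B: p*_B = 0.32/0.6300 = 0.5079.
p*_A − p*_B = 0.6091 − 0.5079 = 0.1012.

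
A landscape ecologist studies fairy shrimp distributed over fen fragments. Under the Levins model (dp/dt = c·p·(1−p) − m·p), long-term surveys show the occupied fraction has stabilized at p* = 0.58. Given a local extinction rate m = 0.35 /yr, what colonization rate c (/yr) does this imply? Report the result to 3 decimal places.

At equilibrium c(1−p*) = m, so c = m/(1−p*).
c = 0.35/(1 − 0.58) = 0.35/0.4200 = 0.8333.

0.833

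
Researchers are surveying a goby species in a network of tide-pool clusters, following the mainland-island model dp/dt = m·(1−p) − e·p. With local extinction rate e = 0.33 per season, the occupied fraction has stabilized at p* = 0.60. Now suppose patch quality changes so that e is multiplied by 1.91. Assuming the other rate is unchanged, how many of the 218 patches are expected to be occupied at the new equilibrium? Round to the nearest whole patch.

Balance m(1−p*) = e·p* gives m = e·p*/(1−p*) = 0.33×0.60000/0.40000 = 0.49500.
New p* = m/(m+e) = 0.49500/(0.49500+0.63030) = 0.43988.
Expected occupied = 218 × 0.43988 = 95.89 ≈ 96.

96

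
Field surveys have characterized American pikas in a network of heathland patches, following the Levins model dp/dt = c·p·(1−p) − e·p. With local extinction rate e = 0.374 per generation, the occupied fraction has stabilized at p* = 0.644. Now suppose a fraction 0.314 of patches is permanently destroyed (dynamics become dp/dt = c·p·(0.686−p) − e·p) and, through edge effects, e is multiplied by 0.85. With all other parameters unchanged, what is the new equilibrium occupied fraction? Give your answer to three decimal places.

Balance c(1−p*) = e gives c = e/(1 − 0.64400) = 0.374/0.35600 = 1.05056.
New p* = 0.686 − e/c = 0.686 − 0.31790/1.05056 = 0.38340.

0.383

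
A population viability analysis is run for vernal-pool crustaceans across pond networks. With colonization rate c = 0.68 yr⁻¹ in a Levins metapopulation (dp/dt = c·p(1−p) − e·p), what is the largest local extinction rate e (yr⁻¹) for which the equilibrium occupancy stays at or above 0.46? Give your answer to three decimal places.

1 − e/c ≥ 0.46 ⇒ e ≤ c(1 − 0.46) = 0.68 × 0.5400.
e_max = 0.3672.

0.367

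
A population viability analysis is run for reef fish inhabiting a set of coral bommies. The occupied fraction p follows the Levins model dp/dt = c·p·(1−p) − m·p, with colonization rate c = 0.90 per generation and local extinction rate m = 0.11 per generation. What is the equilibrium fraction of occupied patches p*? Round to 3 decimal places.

0.878

Setting dp/dt = 0 and dividing through by p* gives c·(1−p*) = m.
So p* = 1 − m/c = 1 − 0.11/0.90 = 1 − 0.1222 = 0.8778.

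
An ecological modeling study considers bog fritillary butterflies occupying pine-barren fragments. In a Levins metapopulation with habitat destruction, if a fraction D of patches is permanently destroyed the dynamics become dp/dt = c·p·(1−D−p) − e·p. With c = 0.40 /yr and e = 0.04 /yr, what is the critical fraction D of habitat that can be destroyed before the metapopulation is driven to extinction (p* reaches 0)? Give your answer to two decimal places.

The nontrivial equilibrium is p* = (1−D) − e/c; extinction occurs when this hits zero.
So D_crit = 1 − e/c = 1 − 0.04/0.40 = 1 − 0.1000 = 0.9000.
Note this equals the original equilibrium occupancy — the Levins extinction-debt result.

0.90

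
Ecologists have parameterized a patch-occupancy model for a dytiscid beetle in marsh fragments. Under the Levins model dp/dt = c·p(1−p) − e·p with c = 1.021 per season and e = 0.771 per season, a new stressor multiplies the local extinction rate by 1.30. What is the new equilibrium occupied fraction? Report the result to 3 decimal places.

0.018

Before: p* = 1 − 0.771/1.021 = 0.2449.
After the change, c = 1.021, e = 1.0023, so p* = 1 − 1.0023/1.021 = 0.0183.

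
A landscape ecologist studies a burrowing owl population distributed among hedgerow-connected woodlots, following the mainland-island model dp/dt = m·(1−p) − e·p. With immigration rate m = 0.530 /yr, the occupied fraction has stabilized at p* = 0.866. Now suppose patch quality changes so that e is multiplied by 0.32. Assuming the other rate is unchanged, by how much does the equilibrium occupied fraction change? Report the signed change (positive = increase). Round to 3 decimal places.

Balance m(1−p*) = e·p* gives e = m(1−p*)/p* = 0.530×0.13400/0.86600 = 0.08201.
New p* = m/(m+e) = 0.53000/(0.53000+0.02624) = 0.95283.
Δp* = 0.95283 − 0.86600 = +0.08683.

0.087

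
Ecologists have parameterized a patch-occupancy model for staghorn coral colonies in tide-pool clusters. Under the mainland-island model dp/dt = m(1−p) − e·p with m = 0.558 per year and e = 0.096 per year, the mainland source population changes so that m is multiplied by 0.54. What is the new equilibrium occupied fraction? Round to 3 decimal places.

0.758

Before: p* = 0.558/(0.558+0.096) = 0.8532.
After: m = 0.30132, e = 0.096; p* = 0.30132/0.3973 = 0.7584.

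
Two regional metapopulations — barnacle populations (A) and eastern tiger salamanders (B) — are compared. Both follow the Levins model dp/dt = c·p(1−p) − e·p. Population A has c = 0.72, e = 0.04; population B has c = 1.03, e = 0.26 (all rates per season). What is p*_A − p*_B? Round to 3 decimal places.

A: p*_A = 1 − 0.04/0.72 = 0.9444.
B: p*_B = 1 − 0.26/1.03 = 0.7476.
p*_A − p*_B = 0.9444 − 0.7476 = 0.1969.

0.197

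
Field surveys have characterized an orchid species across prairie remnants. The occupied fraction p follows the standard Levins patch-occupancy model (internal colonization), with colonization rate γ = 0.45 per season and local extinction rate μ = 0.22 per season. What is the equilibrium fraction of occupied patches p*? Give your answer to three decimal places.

Setting dp/dt = 0 and dividing through by p* gives γ·(1−p*) = μ.
So p* = 1 − μ/γ = 1 − 0.22/0.45 = 1 − 0.4889 = 0.5111.

0.511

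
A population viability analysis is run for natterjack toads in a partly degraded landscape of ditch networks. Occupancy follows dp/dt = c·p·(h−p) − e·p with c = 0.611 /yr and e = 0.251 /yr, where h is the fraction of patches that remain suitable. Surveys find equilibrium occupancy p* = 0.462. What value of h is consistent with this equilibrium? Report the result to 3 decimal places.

0.873

At equilibrium c(h−p*) = e, so h = p* + e/c.
h = 0.462 + 0.251/0.611 = 0.462 + 0.4108 = 0.8728.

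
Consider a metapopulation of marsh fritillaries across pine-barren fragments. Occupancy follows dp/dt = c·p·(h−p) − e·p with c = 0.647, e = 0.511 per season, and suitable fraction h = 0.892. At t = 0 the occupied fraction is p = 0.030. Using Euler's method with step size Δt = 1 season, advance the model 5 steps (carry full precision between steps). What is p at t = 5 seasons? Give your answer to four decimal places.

0.0374

Update rule: p ← p + [c·p·(h−p) − e·p]·Δt with Δt = 1.
step 1: Δp = +0.00140, p = 0.03140
step 2: Δp = +0.00144, p = 0.03284
step 3: Δp = +0.00147, p = 0.03431
step 4: Δp = +0.00151, p = 0.03582
step 5: Δp = +0.00154, p = 0.03736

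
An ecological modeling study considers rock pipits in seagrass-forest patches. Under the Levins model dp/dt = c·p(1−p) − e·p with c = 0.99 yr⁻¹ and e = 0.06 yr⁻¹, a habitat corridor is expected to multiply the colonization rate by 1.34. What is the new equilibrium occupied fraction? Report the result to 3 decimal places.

Before: p* = 1 − 0.06/0.99 = 0.9394.
After the change, c = 1.3266, e = 0.06, so p* = 1 − 0.06/1.3266 = 0.9548.

0.955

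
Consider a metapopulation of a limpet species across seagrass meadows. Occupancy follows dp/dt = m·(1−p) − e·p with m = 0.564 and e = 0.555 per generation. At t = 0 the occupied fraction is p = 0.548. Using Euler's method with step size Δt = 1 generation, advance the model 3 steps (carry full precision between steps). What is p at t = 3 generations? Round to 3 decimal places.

Update rule: p ← p + [m·(1−p) − e·p]·Δt with Δt = 1.
  1  |  dp/dt·Δt = -0.049212  |  p_1 = 0.498788
  2  |  dp/dt·Δt = +0.005856  |  p_2 = 0.504644
  3  |  dp/dt·Δt = -0.000697  |  p_3 = 0.503947

0.504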